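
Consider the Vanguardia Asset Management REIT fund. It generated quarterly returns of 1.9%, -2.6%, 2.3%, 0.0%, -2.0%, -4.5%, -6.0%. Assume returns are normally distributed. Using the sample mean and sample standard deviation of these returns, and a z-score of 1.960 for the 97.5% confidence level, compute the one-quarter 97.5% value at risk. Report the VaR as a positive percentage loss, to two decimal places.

r̄ = (1.9 − 2.6 + 2.3 + 0 − 2 − 4.5 − 6) / 7 = -1.5571%
Σ(r − r̄)² = (1.9 − (-1.5571))² + (-2.6 − (-1.5571))² + (2.3 − (-1.5571))² + … = 58.9371
σ = √[58.9371 / 6] = 3.1341%
VaR = −(r̄ − z·σ) = −(-1.5571 − 1.960 × 3.1341) = −(-7.6999) = 7.6999%

7.70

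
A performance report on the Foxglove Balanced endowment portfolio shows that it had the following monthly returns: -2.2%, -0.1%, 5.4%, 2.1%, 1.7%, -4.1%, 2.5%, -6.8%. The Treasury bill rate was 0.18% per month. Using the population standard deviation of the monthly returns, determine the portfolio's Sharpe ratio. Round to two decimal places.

-0.10

Mean return r̄ = -1.50 / 8 = -0.1875%
Population σ = √[Σ(r − r̄)² / 8] = √[110.3288 / 8] = √13.7911 = 3.7136%
Sharpe = (r̄ − rf) / σ = (-0.1875 − 0.18) / 3.7136 = -0.3675 / 3.7136 = -0.0990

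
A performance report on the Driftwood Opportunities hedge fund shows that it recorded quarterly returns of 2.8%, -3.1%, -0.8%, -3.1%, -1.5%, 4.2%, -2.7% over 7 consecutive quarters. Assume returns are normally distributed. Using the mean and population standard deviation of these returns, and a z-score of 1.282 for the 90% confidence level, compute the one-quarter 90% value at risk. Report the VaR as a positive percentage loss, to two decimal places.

Mean return r̄ = -4.20 / 7 = -0.6000%
Population σ = √[Σ(r − r̄)² / 7] = √[52.3600 / 7] = √7.4800 = 2.7350%
VaR = −(r̄ − z·σ) = −(-0.6000 − 1.282 × 2.7350) = −(-4.1063) = 4.1063%

4.11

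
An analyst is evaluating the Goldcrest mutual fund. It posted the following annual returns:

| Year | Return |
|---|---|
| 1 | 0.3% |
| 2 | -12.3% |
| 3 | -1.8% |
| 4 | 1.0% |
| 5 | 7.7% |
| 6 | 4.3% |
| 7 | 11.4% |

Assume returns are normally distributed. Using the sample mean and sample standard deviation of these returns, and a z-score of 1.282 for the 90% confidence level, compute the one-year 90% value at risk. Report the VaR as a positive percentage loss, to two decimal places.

8.24

r̄ = (0.3 − 12.3 − 1.8 + 1 + 7.7 + 4.3 + 11.4) / 7 = 10.60 / 7 = 1.5143%
Σ(r − r̄)² = 347.3086; sample σ = √(347.3086/6) = 7.6082%
VaR = −(r̄ − z·σ) = −(1.5143 − 1.282 × 7.6082) = −(-8.2394) = 8.2394%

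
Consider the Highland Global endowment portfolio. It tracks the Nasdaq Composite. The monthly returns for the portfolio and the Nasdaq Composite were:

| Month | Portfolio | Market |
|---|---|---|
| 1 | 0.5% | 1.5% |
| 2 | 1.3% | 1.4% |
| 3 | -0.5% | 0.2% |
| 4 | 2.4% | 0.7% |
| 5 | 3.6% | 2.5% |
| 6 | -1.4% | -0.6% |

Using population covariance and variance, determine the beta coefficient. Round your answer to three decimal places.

1.413

r̄p = 0.9833%,  r̄m = 0.9500%
Cov = Σ(rp − r̄p)(rm − r̄m) / 6 = 1.3975
Var(rm) = Σ(rm − r̄m)² / 6 = 0.9892
β = Cov / Var = 1.3975 / 0.9892 = 1.4128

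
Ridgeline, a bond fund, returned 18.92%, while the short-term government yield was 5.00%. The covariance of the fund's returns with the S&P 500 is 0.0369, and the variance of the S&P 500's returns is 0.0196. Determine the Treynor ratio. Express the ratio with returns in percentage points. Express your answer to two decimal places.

β = Cov / Var = 0.0369 / 0.0196 = 1.8827
Treynor = (Rp − Rf) / β = (18.92% − 5.00%) / 1.8827 = 13.92 / 1.8827 = 7.3936

7.39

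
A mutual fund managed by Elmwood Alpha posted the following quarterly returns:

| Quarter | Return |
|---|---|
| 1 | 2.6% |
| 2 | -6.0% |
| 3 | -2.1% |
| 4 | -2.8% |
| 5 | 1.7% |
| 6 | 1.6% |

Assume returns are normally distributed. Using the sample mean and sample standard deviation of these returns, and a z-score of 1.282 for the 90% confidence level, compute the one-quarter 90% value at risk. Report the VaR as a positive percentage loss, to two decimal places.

Mean return r̄ = -5.00 / 6 = -0.8333%
Sample σ = √[Σ(r − r̄)² / 5] = √[56.2933 / 5] = √11.2587 = 3.3554%
VaR = −(r̄ − z·σ) = −(-0.8333 − 1.282 × 3.3554) = −(-5.1349) = 5.1349%

5.13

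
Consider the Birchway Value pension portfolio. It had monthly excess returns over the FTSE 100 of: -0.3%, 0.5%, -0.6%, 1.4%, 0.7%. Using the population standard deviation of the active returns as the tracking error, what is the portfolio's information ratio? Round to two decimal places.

0.47

r̄ = (-0.3 + 0.5 − 0.6 + 1.4 + 0.7) / 5 = 1.70 / 5 = 0.3400%
Σ(r − r̄)² = (-0.3 − 0.3400)² + (0.5 − 0.3400)² + … = 2.5720
population σ = √(2.5720 / 5) = √0.5144 = 0.7172%
IR = r̄ / tracking error = 0.3400 / 0.7172 = 0.4741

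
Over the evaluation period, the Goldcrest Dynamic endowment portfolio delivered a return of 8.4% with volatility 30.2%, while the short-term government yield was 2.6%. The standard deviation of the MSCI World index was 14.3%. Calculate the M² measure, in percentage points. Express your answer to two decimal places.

5.35

Sharpe = (Rp − Rf) / σp = (8.4% − 2.6%) / 30.2% = 0.1921
M² = Rf + Sharpe × σm = 2.6% + 0.1921 × 14.3% = 5.3470%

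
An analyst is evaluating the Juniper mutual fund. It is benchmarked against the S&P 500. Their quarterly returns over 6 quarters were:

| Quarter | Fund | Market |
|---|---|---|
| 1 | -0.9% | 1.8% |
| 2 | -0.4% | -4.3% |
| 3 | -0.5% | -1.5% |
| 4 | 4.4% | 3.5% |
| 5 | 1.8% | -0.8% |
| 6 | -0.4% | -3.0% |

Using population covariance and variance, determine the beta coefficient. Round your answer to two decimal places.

r̄p = 0.6667%,  r̄m = -0.7167%
Cov = Σ(rp − r̄p)(rm − r̄m) / 6 = 3.1461
Var(rm) = Σ(rm − r̄m)² / 6 = 7.1314
β = Cov / Var = 3.1461 / 7.1314 = 0.4412

0.44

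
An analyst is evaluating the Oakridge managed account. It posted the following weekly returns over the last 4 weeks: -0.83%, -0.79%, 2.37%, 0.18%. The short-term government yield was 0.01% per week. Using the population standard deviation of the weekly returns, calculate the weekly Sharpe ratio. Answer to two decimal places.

0.17

Mean return μ = 0.930 / 4 = 0.2325%
Σ(r − μ)² = 6.7461; population σ = √(6.7461/4) = 1.2987%
Sharpe = (μ − rf) / σ = (0.2325 − 0.01) / 1.2987 = 0.2225 / 1.2987 = 0.1713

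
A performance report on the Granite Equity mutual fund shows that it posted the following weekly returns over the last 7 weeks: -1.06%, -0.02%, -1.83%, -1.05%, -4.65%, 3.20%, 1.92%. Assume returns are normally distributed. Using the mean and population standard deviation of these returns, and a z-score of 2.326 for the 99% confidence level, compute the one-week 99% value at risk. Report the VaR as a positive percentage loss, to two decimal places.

r̄ = (-1.06 − 0.02 − 1.83 − 1.05 − 4.65 + 3.2 + 1.92) / 7 = -0.4986%
Σ(r − r̄)² = 39.3843; population σ = √(39.3843/7) = 2.3720%
VaR = −(r̄ − z·σ) = −(-0.4986 − 2.326 × 2.3720) = −(-6.0159) = 6.0159%

6.02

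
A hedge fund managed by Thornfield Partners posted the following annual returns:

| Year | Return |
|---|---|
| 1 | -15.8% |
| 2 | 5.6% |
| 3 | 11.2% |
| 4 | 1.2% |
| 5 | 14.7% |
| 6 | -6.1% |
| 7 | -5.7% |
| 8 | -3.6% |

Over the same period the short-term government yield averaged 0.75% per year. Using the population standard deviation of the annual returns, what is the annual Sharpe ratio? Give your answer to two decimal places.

Mean return r̄ = 1.50 / 8 = 0.1875%
Σ(r − r̄)² = (-15.8 − 0.1875)² + (5.6 − 0.1875)² + … = 706.3488
population σ = √(706.3488 / 8) = √88.2936 = 9.3965%
Sharpe = (r̄ − rf) / σ = (0.1875 − 0.75) / 9.3965 = -0.5625 / 9.3965 = -0.0599

-0.06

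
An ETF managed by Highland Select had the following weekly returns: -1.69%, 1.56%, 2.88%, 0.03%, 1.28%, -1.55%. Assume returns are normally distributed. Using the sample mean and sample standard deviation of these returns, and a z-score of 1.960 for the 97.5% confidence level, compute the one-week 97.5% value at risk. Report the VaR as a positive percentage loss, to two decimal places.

3.15

μ = (-1.69 + 1.56 + 2.88 + 0.03 + 1.28 − 1.55) / 6 = 0.4183%
Σ(r − μ)² = (-1.69 − 0.4183)² + (1.56 − 0.4183)² + … = 16.5759
sample σ = √(16.5759 / 5) = √3.3152 = 1.8208%
VaR = −(μ − z·σ) = −(0.4183 − 1.960 × 1.8208) = −(-3.1505) = 3.1505%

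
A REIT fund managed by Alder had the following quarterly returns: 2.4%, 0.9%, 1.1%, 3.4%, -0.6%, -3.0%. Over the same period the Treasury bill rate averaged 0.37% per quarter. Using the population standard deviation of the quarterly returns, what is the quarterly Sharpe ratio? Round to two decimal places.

0.16

r̄ = (2.4 + 0.9 + 1.1 + 3.4 − 0.6 − 3) / 6 = 4.20 / 6 = 0.7000%
Σ(r − r̄)² = (2.4 − 0.7000)² + (0.9 − 0.7000)² + … = 25.7600
σ = √[25.7600 / 6] = 2.0720%
Sharpe = (r̄ − rf) / σ = (0.7000 − 0.37) / 2.0720 = 0.3300 / 2.0720 = 0.1593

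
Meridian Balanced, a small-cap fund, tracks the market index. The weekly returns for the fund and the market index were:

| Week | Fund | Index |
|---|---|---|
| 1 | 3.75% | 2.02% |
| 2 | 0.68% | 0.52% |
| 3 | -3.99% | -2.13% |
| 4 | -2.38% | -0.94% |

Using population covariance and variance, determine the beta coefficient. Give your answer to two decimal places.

r̄p = -0.4850%,  r̄m = -0.1325%
Cov = Σ(rp − r̄p)(rm − r̄m) / 4 = 4.6019
Var(rm) = Σ(rm − r̄m)² / 4 = 2.4253
β = Cov / Var = 4.6019 / 2.4253 = 1.8975

1.90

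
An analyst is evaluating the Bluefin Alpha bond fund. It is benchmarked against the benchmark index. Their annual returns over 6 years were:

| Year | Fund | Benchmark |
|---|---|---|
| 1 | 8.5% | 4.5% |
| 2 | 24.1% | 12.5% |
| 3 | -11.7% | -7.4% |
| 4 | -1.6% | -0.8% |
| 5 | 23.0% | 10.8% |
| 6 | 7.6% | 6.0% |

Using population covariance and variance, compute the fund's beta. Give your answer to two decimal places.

r̄p = 8.3167%,  r̄m = 4.2667%
Cov = Σ(rp − r̄p)(rm − r̄m) / 6 = 84.7422
Var(rm) = Σ(rm − r̄m)² / 6 = 45.8856
β = Cov / Var = 84.7422 / 45.8856 = 1.8468

1.85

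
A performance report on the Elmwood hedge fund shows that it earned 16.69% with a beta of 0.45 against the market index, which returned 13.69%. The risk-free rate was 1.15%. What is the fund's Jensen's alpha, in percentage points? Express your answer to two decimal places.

CAPM expected return = Rf + β(Rm − Rf) = 1.15% + 0.45 × (13.69% − 1.15%) = 1.15 + 0.45 × 12.54 = 6.7930%
Jensen's α = Rp − E[R] = 16.69% − 6.7930% = 9.8970

9.90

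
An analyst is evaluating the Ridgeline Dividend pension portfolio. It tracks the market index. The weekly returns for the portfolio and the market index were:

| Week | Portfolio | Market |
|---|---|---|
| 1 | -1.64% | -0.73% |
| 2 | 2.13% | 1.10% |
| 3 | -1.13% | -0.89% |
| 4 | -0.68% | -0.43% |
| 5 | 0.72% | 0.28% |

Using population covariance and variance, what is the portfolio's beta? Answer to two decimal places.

r̄p = -0.1200%,  r̄m = -0.1340%
Cov = Σ(rp − r̄p)(rm − r̄m) / 5 = 0.9919
Var(rm) = Σ(rm − r̄m)² / 5 = 0.5417
β = Cov / Var = 0.9919 / 0.5417 = 1.8311

1.83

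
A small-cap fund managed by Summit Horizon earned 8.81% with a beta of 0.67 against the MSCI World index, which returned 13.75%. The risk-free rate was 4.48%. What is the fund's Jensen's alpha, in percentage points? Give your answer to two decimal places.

CAPM expected return = Rf + β(Rm − Rf) = 4.48% + 0.67 × (13.75% − 4.48%) = 4.48 + 0.67 × 9.27 = 10.6909%
Jensen's α = Rp − E[R] = 8.81% − 10.6909% = -1.8809

-1.88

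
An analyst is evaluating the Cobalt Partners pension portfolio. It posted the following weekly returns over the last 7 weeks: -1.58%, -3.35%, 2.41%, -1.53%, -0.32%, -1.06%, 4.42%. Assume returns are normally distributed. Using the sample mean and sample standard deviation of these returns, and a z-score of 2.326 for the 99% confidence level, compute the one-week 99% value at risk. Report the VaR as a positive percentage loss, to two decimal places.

r̄ = (-1.58 − 3.35 + 2.41 − 1.53 − 0.32 − 1.06 + 4.42) / 7 = -1.010 / 7 = -0.1443%
Σ(r − r̄)² = (-1.58 − (-0.1443))² + (-3.35 − (-0.1443))² + … = 42.4846
sample σ = √(42.4846 / 6) = √7.0808 = 2.6610%
VaR = −(r̄ − z·σ) = −(-0.1443 − 2.326 × 2.6610) = −(-6.3338) = 6.3338%

6.33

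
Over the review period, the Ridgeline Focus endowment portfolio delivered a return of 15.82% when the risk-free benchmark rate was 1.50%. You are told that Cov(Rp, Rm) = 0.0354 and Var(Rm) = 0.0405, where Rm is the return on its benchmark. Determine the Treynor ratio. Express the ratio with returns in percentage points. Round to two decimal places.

16.38

β = Cov / Var = 0.0354 / 0.0405 = 0.8741
Treynor = (Rp − Rf) / β = (15.82% − 1.50%) / 0.8741 = 14.32 / 0.8741 = 16.3826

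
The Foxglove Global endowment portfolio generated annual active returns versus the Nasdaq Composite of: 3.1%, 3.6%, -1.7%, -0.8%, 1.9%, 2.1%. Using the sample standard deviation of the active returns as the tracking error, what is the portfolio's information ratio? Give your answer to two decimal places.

0.64

Mean return r̄ = 8.20 / 6 = 1.3667%
Sample std dev = √[22.9133 / 5] = 2.1407%
IR = r̄ / tracking error = 1.3667 / 2.1407 = 0.6384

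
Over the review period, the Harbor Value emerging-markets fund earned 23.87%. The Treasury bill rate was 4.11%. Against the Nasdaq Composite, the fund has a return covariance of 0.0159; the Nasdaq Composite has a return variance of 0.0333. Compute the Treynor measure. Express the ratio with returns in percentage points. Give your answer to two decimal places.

41.38

β = Cov / Var = 0.0159 / 0.0333 = 0.4775
Treynor = (Rp − Rf) / β = (23.87% − 4.11%) / 0.4775 = 19.76 / 0.4775 = 41.3822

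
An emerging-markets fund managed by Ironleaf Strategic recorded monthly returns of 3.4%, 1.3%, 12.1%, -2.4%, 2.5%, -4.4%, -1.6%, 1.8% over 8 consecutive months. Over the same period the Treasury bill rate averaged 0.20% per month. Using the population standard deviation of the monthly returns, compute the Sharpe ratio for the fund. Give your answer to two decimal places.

Mean return μ = 12.70 / 8 = 1.5875%
Population std dev = √[176.6688 / 8] = 4.6993%
Sharpe = (μ − rf) / σ = (1.5875 − 0.2) / 4.6993 = 1.3875 / 4.6993 = 0.2953

0.30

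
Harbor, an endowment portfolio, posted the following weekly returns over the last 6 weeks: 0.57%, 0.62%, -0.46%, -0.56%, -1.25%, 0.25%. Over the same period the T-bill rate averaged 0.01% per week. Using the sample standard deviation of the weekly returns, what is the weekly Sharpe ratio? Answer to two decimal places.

-0.20

μ = (0.57 + 0.62 − 0.46 − 0.56 − 1.25 + 0.25) / 6 = -0.830 / 6 = -0.1383%
Σ(r − μ)² = (0.57 − (-0.1383))² + (0.62 − (-0.1383))² + (-0.46 − (-0.1383))² + … = 2.7447
σ = √[2.7447 / 5] = 0.7409%
Sharpe = (μ − rf) / σ = (-0.1383 − 0.01) / 0.7409 = -0.1483 / 0.7409 = -0.2002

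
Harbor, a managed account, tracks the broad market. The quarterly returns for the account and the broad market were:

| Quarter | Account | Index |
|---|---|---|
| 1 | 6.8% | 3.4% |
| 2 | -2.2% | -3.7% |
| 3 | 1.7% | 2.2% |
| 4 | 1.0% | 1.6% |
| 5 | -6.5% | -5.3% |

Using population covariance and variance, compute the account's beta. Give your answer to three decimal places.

1.187

r̄p = 0.1600%,  r̄m = -0.3600%
Cov = Σ(rp − r̄p)(rm − r̄m) / 5 = 14.2676
Var(rm) = Σ(rm − r̄m)² / 5 = 12.0184
β = Cov / Var = 14.2676 / 12.0184 = 1.1871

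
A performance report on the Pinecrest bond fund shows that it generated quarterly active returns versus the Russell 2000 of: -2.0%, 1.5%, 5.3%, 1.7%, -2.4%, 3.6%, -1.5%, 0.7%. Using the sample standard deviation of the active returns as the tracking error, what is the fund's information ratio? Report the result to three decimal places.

μ = (-2 + 1.5 + 5.3 + 1.7 − 2.4 + 3.6 − 1.5 + 0.7) / 8 = 0.8625%
Σ(r − μ)² = 52.7388; sample σ = √(52.7388/7) = 2.7448%
IR = μ / tracking error = 0.8625 / 2.7448 = 0.3142

0.314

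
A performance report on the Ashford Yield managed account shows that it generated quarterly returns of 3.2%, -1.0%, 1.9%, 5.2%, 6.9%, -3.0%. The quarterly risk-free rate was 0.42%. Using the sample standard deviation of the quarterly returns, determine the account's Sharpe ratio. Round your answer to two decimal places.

0.48

Mean return r̄ = 13.20 / 6 = 2.2000%
Σ(r − r̄)² = (3.2 − 2.2000)² + (-1 − 2.2000)² + (1.9 − 2.2000)² + … = 69.4600
sample σ = √(69.4600 / 5) = √13.8920 = 3.7272%
Sharpe = (r̄ − rf) / σ = (2.2000 − 0.42) / 3.7272 = 1.7800 / 3.7272 = 0.4776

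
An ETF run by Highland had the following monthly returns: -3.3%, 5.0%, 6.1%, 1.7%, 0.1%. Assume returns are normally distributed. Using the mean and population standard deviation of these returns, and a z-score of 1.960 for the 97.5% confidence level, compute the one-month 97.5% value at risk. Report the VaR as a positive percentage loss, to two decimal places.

r̄ = (-3.3 + 5 + 6.1 + 1.7 + 0.1) / 5 = 9.60 / 5 = 1.9200%
Σ(r − r̄)² = (-3.3 − 1.9200)² + (5 − 1.9200)² + (6.1 − 1.9200)² + … = 57.5680
σ = √[57.5680 / 5] = 3.3932%
VaR = −(r̄ − z·σ) = −(1.9200 − 1.960 × 3.3932) = −(-4.7307) = 4.7307%

4.73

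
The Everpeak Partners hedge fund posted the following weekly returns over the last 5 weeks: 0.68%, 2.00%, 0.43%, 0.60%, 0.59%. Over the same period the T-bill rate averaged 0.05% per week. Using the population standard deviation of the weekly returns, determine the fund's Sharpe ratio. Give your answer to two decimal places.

1.41

Mean return μ = 4.300 / 5 = 0.8600%
Σ(r − μ)² = (0.68 − 0.8600)² + (2 − 0.8600)² + (0.43 − 0.8600)² + … = 1.6574
population σ = √(1.6574 / 5) = √0.3315 = 0.5758%
Sharpe = (μ − rf) / σ = (0.8600 − 0.05) / 0.5758 = 0.8100 / 0.5758 = 1.4067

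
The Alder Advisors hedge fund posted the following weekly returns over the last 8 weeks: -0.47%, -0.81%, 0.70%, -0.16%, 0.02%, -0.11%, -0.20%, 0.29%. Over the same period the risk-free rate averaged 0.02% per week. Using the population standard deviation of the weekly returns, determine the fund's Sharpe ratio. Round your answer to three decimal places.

-0.263

Mean return r̄ = -0.740 / 8 = -0.0925%
Population σ = √[Σ(r − r̄)² / 8] = √[1.4608 / 8] = √0.1826 = 0.4273%
Sharpe = (r̄ − rf) / σ = (-0.0925 − 0.02) / 0.4273 = -0.1125 / 0.4273 = -0.2633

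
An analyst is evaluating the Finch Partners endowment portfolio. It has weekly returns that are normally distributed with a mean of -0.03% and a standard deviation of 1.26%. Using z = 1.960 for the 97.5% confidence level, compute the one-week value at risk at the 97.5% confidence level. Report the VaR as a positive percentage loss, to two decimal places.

VaR (as % loss) = −(μ − z·σ) = −(-0.03% − 1.960 × 1.26%) = −(-2.4996%) = 2.4996%

2.50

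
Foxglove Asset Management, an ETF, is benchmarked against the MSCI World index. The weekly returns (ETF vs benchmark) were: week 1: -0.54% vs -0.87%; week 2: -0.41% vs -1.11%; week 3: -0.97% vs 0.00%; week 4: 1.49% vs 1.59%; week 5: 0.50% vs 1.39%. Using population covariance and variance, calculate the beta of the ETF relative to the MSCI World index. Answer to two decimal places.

r̄p = 0.0140%,  r̄m = 0.2000%
Cov = Σ(rp − r̄p)(rm − r̄m) / 5 = 0.7950
Var(rm) = Σ(rm − r̄m)² / 5 = 1.2498
β = Cov / Var = 0.7950 / 1.2498 = 0.6361

0.64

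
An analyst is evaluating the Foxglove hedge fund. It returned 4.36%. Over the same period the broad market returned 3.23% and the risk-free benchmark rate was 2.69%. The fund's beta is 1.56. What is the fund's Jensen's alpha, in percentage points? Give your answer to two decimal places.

0.83

CAPM expected return = Rf + β(Rm − Rf) = 2.69% + 1.56 × (3.23% − 2.69%) = 2.69 + 1.56 × 0.54 = 3.5324%
Jensen's α = Rp − E[R] = 4.36% − 3.5324% = 0.8276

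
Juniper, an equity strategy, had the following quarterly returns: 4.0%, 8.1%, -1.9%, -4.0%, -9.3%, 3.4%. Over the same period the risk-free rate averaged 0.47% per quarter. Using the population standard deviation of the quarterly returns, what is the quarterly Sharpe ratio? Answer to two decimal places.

μ = (4 + 8.1 − 1.9 − 4 − 9.3 + 3.4) / 6 = 0.30 / 6 = 0.0500%
Population σ = √[Σ(r − μ)² / 6] = √[199.2550 / 6] = √33.2092 = 5.7627%
Sharpe = (μ − rf) / σ = (0.0500 − 0.47) / 5.7627 = -0.4200 / 5.7627 = -0.0729

-0.07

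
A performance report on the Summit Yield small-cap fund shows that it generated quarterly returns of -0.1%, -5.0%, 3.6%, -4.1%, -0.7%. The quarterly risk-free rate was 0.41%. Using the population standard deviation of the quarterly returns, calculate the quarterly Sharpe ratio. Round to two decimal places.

-0.54

Mean return μ = -6.30 / 5 = -1.2600%
Σ(r − μ)² = (-0.1 − (-1.2600))² + (-5 − (-1.2600))² + … = 47.3320
population σ = √(47.3320 / 5) = √9.4664 = 3.0768%
Sharpe = (μ − rf) / σ = (-1.2600 − 0.41) / 3.0768 = -1.6700 / 3.0768 = -0.5428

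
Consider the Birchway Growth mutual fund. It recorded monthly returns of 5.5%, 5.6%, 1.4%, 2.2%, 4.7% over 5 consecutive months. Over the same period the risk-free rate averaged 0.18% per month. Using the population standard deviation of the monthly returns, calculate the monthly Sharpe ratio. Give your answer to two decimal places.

2.12

r̄ = (5.5 + 5.6 + 1.4 + 2.2 + 4.7) / 5 = 3.8800%
Population std dev = √[15.2280 / 5] = 1.7452%
Sharpe = (r̄ − rf) / σ = (3.8800 − 0.18) / 1.7452 = 3.7000 / 1.7452 = 2.1201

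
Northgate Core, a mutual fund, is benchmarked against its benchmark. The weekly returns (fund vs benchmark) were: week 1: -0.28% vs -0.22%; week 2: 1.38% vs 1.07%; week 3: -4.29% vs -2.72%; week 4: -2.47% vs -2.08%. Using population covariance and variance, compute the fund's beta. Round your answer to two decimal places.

1.41

r̄p = -1.4150%,  r̄m = -0.9875%
Cov = Σ(rp − r̄p)(rm − r̄m) / 4 = 3.1888
Var(rm) = Σ(rm − r̄m)² / 4 = 2.2544
β = Cov / Var = 3.1888 / 2.2544 = 1.4145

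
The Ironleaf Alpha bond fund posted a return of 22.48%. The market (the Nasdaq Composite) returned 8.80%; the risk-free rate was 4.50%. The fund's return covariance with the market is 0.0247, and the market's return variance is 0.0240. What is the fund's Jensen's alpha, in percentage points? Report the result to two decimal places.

β = Cov / Var = 0.0247 / 0.0240 = 1.0292
E[R] = Rf + β(Rm − Rf) = 4.50% + 1.0292 × (8.80% − 4.50%) = 8.9256%
α = Rp − E[R] = 22.48% − 8.9256% = 13.5544

13.55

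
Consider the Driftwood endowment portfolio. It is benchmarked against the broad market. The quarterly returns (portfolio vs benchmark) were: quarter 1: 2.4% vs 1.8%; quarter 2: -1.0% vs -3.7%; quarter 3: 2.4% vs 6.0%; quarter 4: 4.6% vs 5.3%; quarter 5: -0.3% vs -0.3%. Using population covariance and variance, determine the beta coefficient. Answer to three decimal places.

r̄p = 1.6200%,  r̄m = 1.8200%
Cov = Σ(rp − r̄p)(rm − r̄m) / 5 = 6.4296
Var(rm) = Σ(rm − r̄m)² / 5 = 12.9096
β = Cov / Var = 6.4296 / 12.9096 = 0.4980

0.498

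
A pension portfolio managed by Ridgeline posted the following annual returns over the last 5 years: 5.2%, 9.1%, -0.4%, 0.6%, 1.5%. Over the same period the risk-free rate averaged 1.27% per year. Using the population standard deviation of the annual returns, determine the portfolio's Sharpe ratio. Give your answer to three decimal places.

μ = (5.2 + 9.1 − 0.4 + 0.6 + 1.5) / 5 = 3.2000%
Σ(r − μ)² = 61.4200; population σ = √(61.4200/5) = 3.5049%
Sharpe = (μ − rf) / σ = (3.2000 − 1.27) / 3.5049 = 1.9300 / 3.5049 = 0.5507

0.551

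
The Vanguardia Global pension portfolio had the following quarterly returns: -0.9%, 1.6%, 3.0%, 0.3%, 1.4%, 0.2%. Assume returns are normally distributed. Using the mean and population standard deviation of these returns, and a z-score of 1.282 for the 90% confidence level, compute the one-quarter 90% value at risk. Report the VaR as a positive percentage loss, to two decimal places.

r̄ = (-0.9 + 1.6 + 3 + 0.3 + 1.4 + 0.2) / 6 = 0.9333%
Σ(r − r̄)² = (-0.9 − 0.9333)² + (1.6 − 0.9333)² + … = 9.2333
σ = √[9.2333 / 6] = 1.2405%
VaR = −(r̄ − z·σ) = −(0.9333 − 1.282 × 1.2405) = −(-0.6570) = 0.6570%

0.66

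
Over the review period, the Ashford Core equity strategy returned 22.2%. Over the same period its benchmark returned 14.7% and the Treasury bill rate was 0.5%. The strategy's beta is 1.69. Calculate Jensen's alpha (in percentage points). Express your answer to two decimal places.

-2.30

CAPM expected return = Rf + β(Rm − Rf) = 0.5% + 1.69 × (14.7% − 0.5%) = 0.5 + 1.69 × 14.20 = 24.4980%
Jensen's α = Rp − E[R] = 22.2% − 24.4980% = -2.2980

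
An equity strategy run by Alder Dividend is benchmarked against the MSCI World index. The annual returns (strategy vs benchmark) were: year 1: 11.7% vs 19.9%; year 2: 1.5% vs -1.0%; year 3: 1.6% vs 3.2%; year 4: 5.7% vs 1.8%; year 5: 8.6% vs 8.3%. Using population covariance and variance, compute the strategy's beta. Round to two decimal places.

r̄p = 5.8200%,  r̄m = 6.4400%
Cov = Σ(rp − r̄p)(rm − r̄m) / 5 = 26.1372
Var(rm) = Σ(rm − r̄m)² / 5 = 54.4024
β = Cov / Var = 26.1372 / 54.4024 = 0.4804

0.48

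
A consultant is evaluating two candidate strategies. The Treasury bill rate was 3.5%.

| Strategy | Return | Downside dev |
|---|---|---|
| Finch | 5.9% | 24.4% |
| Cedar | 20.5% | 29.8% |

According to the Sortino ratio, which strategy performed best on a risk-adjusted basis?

Cedar

Finch: Sortino ratio = (5.9% − 3.5%) / 24.4% = 0.098
Cedar: Sortino ratio = (20.5% − 3.5%) / 29.8% = 0.570
Highest: Cedar (0.570).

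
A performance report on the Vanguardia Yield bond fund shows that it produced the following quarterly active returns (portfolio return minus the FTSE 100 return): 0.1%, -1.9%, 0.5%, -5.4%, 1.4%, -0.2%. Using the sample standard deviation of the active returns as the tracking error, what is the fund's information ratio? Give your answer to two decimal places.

-0.37

r̄ = (0.1 − 1.9 + 0.5 − 5.4 + 1.4 − 0.2) / 6 = -5.50 / 6 = -0.9167%
Σ(r − r̄)² = (0.1 − (-0.9167))² + (-1.9 − (-0.9167))² + … = 29.9883
sample σ = √(29.9883 / 5) = √5.9977 = 2.4490%
IR = r̄ / tracking error = -0.9167 / 2.4490 = -0.3743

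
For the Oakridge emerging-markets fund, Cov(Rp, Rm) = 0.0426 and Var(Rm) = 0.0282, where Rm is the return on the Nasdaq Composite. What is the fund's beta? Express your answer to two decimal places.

1.51

β = Cov(Rp, Rm) / Var(Rm) = 0.0426 / 0.0282 = 1.5106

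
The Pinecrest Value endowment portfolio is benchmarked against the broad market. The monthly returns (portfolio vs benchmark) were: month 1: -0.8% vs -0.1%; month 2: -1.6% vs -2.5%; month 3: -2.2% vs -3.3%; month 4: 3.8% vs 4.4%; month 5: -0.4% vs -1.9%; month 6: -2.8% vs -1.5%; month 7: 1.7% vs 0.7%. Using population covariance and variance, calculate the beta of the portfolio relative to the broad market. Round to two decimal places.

0.81

r̄p = -0.3286%,  r̄m = -0.6000%
Cov = Σ(rp − r̄p)(rm − r̄m) / 7 = 4.6900
Var(rm) = Σ(rm − r̄m)² / 7 = 5.7629
β = Cov / Var = 4.6900 / 5.7629 = 0.8138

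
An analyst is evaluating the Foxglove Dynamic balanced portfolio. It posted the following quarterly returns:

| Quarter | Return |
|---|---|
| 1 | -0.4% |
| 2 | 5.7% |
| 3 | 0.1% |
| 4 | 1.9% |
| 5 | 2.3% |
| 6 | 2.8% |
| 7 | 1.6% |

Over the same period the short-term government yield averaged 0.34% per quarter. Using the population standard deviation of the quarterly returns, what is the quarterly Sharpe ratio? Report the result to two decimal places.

0.90

Mean return μ = 14.00 / 7 = 2.0000%
Σ(r − μ)² = (-0.4 − 2.0000)² + (5.7 − 2.0000)² + (0.1 − 2.0000)² + … = 23.9600
population σ = √(23.9600 / 7) = √3.4229 = 1.8501%
Sharpe = (μ − rf) / σ = (2.0000 − 0.34) / 1.8501 = 1.6600 / 1.8501 = 0.8972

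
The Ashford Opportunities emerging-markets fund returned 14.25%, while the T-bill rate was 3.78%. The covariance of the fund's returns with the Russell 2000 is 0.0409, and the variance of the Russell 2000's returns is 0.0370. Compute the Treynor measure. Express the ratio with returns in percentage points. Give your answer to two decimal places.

9.47

β = Cov / Var = 0.0409 / 0.0370 = 1.1054
Treynor = (Rp − Rf) / β = (14.25% − 3.78%) / 1.1054 = 10.47 / 1.1054 = 9.4717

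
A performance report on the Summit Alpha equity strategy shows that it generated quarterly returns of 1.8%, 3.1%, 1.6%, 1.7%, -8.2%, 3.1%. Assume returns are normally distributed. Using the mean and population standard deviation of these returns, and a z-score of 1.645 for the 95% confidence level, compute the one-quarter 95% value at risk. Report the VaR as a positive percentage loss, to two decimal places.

5.98

μ = (1.8 + 3.1 + 1.6 + 1.7 − 8.2 + 3.1) / 6 = 0.5167%
Population std dev = √[93.5483 / 6] = 3.9486%
VaR = −(μ − z·σ) = −(0.5167 − 1.645 × 3.9486) = −(-5.9787) = 5.9787%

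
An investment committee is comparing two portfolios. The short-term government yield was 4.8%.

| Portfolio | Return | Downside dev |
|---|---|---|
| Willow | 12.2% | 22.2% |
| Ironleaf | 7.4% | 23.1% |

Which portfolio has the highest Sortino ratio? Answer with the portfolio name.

Willow

Willow: Sortino ratio = (12.2% − 4.8%) / 22.2% = 0.333
Ironleaf: Sortino ratio = (7.4% − 4.8%) / 23.1% = 0.113
Highest: Willow (0.333).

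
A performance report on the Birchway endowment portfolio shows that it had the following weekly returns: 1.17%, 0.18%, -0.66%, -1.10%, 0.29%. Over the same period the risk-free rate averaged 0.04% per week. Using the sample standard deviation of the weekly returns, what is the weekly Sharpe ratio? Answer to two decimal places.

Mean return r̄ = -0.120 / 5 = -0.0240%
Sample σ = √[Σ(r − r̄)² / 4] = √[3.1281 / 4] = √0.7820 = 0.8843%
Sharpe = (r̄ − rf) / σ = (-0.0240 − 0.04) / 0.8843 = -0.0640 / 0.8843 = -0.0724

-0.07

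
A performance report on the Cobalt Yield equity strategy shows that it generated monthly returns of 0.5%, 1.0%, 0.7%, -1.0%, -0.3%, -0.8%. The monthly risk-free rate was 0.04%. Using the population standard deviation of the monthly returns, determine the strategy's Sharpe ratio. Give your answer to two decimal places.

r̄ = (0.5 + 1 + 0.7 − 1 − 0.3 − 0.8) / 6 = 0.0167%
Σ(r − r̄)² = (0.5 − 0.0167)² + (1 − 0.0167)² + … = 3.4683
population σ = √(3.4683 / 6) = √0.5781 = 0.7603%
Sharpe = (r̄ − rf) / σ = (0.0167 − 0.04) / 0.7603 = -0.0233 / 0.7603 = -0.0306

-0.03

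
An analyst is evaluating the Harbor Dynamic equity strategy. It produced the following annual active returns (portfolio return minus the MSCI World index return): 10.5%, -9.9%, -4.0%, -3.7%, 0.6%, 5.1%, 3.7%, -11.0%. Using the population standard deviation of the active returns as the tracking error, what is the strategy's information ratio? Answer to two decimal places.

Mean return r̄ = -8.70 / 8 = -1.0875%
Σ(r − r̄)² = (10.5 − (-1.0875))² + (-9.9 − (-1.0875))² + … = 389.5488
population σ = √(389.5488 / 8) = √48.6936 = 6.9781%
IR = r̄ / tracking error = -1.0875 / 6.9781 = -0.1558

-0.16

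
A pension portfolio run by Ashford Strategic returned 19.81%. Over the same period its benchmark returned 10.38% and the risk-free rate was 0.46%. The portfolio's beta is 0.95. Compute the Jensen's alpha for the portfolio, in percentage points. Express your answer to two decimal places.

CAPM expected return = Rf + β(Rm − Rf) = 0.46% + 0.95 × (10.38% − 0.46%) = 0.46 + 0.95 × 9.92 = 9.8840%
Jensen's α = Rp − E[R] = 19.81% − 9.8840% = 9.9260

9.93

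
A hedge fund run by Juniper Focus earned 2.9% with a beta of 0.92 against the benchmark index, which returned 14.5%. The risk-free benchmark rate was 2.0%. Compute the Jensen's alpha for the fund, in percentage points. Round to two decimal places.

CAPM expected return = Rf + β(Rm − Rf) = 2.0% + 0.92 × (14.5% − 2.0%) = 2 + 0.92 × 12.50 = 13.5000%
Jensen's α = Rp − E[R] = 2.9% − 13.5000% = -10.6000

-10.60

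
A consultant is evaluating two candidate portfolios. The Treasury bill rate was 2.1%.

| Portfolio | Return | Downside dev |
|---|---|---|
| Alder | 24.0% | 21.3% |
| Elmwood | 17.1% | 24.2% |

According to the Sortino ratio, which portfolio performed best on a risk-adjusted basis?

Alder

Alder: Sortino ratio = (24.0% − 2.1%) / 21.3% = 1.028
Elmwood: Sortino ratio = (17.1% − 2.1%) / 24.2% = 0.620
Highest: Alder (1.028).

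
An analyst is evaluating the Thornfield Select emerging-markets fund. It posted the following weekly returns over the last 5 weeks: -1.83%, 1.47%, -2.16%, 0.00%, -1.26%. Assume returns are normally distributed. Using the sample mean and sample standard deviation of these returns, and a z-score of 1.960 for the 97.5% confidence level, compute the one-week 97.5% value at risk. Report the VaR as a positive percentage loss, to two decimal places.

3.68

μ = (-1.83 + 1.47 − 2.16 + 0 − 1.26) / 5 = -0.7560%
Σ(r − μ)² = 8.9053; sample σ = √(8.9053/4) = 1.4921%
VaR = −(μ − z·σ) = −(-0.7560 − 1.960 × 1.4921) = −(-3.6805) = 3.6805%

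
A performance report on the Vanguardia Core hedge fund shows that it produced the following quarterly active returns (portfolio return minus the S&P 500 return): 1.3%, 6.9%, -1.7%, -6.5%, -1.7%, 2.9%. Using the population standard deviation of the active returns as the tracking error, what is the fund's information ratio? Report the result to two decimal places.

0.05

r̄ = (1.3 + 6.9 − 1.7 − 6.5 − 1.7 + 2.9) / 6 = 1.20 / 6 = 0.2000%
Σ(r − r̄)² = (1.3 − 0.2000)² + (6.9 − 0.2000)² + … = 105.5000
σ = √[105.5000 / 6] = 4.1932%
IR = r̄ / tracking error = 0.2000 / 4.1932 = 0.0477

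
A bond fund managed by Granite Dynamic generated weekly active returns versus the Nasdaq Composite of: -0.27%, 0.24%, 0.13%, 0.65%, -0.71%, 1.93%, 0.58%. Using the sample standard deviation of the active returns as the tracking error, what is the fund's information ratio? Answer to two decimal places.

r̄ = (-0.27 + 0.24 + 0.13 + 0.65 − 0.71 + 1.93 + 0.58) / 7 = 0.3643%
Σ(r − r̄)² = (-0.27 − 0.3643)² + (0.24 − 0.3643)² + (0.13 − 0.3643)² + … = 4.2064
sample σ = √(4.2064 / 6) = √0.7011 = 0.8373%
IR = r̄ / tracking error = 0.3643 / 0.8373 = 0.4351

0.44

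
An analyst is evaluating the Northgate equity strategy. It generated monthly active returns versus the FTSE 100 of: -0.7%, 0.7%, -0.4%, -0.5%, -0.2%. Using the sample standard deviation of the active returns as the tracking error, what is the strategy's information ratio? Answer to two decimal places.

r̄ = (-0.7 + 0.7 − 0.4 − 0.5 − 0.2) / 5 = -1.10 / 5 = -0.2200%
Sample std dev = √[1.1880 / 4] = 0.5450%
IR = r̄ / tracking error = -0.2200 / 0.5450 = -0.4037

-0.40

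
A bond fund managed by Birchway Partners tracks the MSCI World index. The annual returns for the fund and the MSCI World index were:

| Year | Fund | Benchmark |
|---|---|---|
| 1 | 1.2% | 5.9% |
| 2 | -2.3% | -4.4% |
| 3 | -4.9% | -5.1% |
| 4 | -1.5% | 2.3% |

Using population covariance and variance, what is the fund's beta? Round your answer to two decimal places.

r̄p = -1.8750%,  r̄m = -0.3250%
Cov = Σ(rp − r̄p)(rm − r̄m) / 4 = 9.0756
Var(rm) = Σ(rm − r̄m)² / 4 = 21.2619
β = Cov / Var = 9.0756 / 21.2619 = 0.4268

0.43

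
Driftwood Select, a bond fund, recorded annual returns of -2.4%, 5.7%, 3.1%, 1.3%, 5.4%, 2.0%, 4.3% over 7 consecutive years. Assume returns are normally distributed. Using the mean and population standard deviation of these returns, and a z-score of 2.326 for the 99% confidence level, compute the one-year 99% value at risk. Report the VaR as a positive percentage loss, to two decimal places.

3.28

Mean return μ = 19.40 / 7 = 2.7714%
Population σ = √[Σ(r − μ)² / 7] = √[47.4343 / 7] = √6.7763 = 2.6031%
VaR = −(μ − z·σ) = −(2.7714 − 2.326 × 2.6031) = −(-3.2834) = 3.2834%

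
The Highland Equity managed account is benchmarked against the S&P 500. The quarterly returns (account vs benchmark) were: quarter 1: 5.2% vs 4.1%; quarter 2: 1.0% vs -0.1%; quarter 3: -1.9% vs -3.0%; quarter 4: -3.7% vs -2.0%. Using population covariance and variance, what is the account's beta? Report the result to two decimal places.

1.17

r̄p = 0.1500%,  r̄m = -0.2500%
Cov = Σ(rp − r̄p)(rm − r̄m) / 4 = 8.6175
Var(rm) = Σ(rm − r̄m)² / 4 = 7.3925
β = Cov / Var = 8.6175 / 7.3925 = 1.1657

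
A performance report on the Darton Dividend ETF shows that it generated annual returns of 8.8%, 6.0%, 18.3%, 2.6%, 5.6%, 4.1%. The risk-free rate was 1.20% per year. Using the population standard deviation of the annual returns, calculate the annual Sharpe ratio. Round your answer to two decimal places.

r̄ = (8.8 + 6 + 18.3 + 2.6 + 5.6 + 4.1) / 6 = 7.5667%
Σ(r − r̄)² = 159.7333; population σ = √(159.7333/6) = 5.1597%
Sharpe = (r̄ − rf) / σ = (7.5667 − 1.2) / 5.1597 = 6.3667 / 5.1597 = 1.2339

1.23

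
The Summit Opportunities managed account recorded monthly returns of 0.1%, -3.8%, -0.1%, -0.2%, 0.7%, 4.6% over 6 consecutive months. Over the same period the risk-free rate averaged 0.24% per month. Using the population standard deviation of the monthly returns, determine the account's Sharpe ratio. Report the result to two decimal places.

-0.01

r̄ = (0.1 − 3.8 − 0.1 − 0.2 + 0.7 + 4.6) / 6 = 1.30 / 6 = 0.2167%
Σ(r − r̄)² = (0.1 − 0.2167)² + (-3.8 − 0.2167)² + … = 35.8683
σ = √[35.8683 / 6] = 2.4450%
Sharpe = (r̄ − rf) / σ = (0.2167 − 0.24) / 2.4450 = -0.0233 / 2.4450 = -0.0095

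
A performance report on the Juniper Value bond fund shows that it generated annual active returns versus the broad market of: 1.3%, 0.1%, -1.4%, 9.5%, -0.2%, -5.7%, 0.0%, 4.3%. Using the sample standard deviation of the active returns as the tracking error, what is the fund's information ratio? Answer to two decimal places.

0.22

μ = (1.3 + 0.1 − 1.4 + 9.5 − 0.2 − 5.7 + 0 + 4.3) / 8 = 7.90 / 8 = 0.9875%
Σ(r − μ)² = 137.1288; sample σ = √(137.1288/7) = 4.4260%
IR = μ / tracking error = 0.9875 / 4.4260 = 0.2231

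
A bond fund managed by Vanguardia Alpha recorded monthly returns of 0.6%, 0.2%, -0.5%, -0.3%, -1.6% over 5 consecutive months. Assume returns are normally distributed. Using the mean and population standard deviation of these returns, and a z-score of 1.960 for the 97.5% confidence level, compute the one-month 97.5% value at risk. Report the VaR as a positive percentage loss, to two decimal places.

1.78

Mean return μ = -1.60 / 5 = -0.3200%
Population std dev = √[2.7880 / 5] = 0.7467%
VaR = −(μ − z·σ) = −(-0.3200 − 1.960 × 0.7467) = −(-1.7835) = 1.7835%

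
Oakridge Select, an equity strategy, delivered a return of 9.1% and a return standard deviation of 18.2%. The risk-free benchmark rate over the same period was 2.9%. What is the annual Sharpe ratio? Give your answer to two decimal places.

0.34

Sharpe = (Rp − Rf) / σp = (9.1% − 2.9%) / 18.2% = 6.20% / 18.2% = 0.3407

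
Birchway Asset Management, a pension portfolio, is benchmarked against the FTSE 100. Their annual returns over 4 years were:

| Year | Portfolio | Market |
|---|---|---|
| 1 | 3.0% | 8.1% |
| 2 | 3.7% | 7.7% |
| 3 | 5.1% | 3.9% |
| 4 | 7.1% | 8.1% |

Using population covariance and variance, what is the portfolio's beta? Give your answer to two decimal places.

r̄p = 4.7250%,  r̄m = 6.9500%
Cov = Σ(rp − r̄p)(rm − r̄m) / 4 = -0.2913
Var(rm) = Σ(rm − r̄m)² / 4 = 3.1275
β = Cov / Var = -0.2913 / 3.1275 = -0.0931

-0.09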